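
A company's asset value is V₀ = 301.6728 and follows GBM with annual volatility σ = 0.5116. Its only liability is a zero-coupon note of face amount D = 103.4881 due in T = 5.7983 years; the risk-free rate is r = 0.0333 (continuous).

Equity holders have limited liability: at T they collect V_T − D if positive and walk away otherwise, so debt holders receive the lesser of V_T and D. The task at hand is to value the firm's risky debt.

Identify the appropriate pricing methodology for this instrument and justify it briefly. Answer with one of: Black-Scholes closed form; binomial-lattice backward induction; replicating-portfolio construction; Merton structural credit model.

Key observation: the question is about default risk generated by asset-value dynamics against a debt face of 103.4881 — the structural framework prices exactly that.

framework: Merton structural credit model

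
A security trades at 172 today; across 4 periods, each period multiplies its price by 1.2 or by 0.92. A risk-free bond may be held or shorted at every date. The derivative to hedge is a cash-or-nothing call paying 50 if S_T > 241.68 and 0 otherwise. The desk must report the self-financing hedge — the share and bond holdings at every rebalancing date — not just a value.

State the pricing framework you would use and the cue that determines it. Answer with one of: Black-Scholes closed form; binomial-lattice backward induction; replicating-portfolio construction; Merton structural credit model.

framework: replicating-portfolio construction

Key observation: the task asks for the hedge itself — share and bond holdings at every node of the 4-period tree on spot 172 with factors 1.2/0.92 — which is exactly what the replicating-portfolio construction produces.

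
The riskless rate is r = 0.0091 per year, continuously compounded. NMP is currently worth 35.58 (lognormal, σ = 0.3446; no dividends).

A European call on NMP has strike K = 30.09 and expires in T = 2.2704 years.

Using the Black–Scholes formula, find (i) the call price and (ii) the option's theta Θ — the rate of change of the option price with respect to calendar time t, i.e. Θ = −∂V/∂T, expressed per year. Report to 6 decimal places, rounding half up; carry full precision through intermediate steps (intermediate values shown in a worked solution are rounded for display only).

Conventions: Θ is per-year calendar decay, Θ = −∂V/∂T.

price = 10.137600
Θ = -1.482602

σ√T = 0.3446·√2.2704 = 0.519238
d₁ = (ln(S/K) + (r+σ²/2)T) / (σ√T) = (ln(35.58/30.09) + (0.0091+0.3446²/2)·2.2704) / 0.519238 = (0.167591 + 0.155465) / 0.519238 = 0.622172
d₂ = d₁ − σ√T = 0.622172 − 0.519238 = 0.102934
e^{−rT} = 0.979551
N(d₁) = 0.733086,  N(d₂) = 0.540992
Call price V = S·N(d₁) − K·e^{−rT}·N(d₂) = 26.083189 − 15.945589 = 10.137600
φ(d₁) = (1/√(2π))·e^{−d₁²/2} = 0.328740
Θ = −S·φ(d₁)·σ/(2√T) − r·K·e^{−rT}·N(d₂) = −1.337497 − 0.145105 = -1.482602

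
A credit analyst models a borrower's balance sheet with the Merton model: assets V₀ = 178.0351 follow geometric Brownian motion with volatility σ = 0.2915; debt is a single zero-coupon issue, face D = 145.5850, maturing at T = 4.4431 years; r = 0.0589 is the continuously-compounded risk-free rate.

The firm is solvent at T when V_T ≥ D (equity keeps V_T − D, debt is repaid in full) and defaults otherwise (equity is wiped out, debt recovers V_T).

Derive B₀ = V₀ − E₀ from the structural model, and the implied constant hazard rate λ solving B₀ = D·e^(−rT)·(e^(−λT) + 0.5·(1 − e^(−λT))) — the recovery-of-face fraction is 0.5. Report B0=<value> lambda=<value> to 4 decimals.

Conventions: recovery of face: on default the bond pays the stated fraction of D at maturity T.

Equity is a call on the firm's assets struck at D = 145.5850:
d₁ = [ln(V₀/D) + (r + σ²/2)T] / (σ√T)
   = [ln(178.0351/145.5850) + (0.0589 + 0.5·0.2915²)·4.4431] / (0.2915·√4.4431)
   = [0.201221 + 0.450469] / 0.614443 = 1.060618
d₂ = d₁ − σ√T = 1.060618 − 0.614443 = 0.446175
N(d₁) = 0.855568,  N(d₂) = 0.672265,  e^(−rT) = 0.769743
E₀ = V₀·N(d₁) − D·e^(−rT)·N(d₂)
   = 178.0351·0.855568 − 145.5850·0.769743·0.672265 = 76.985167
B₀ = V₀ − E₀ = 178.0351 − 76.985167 = 101.049933
e^(−λT) = (B₀·e^(rT)/D − 0.5)/(1 − 0.5) = (101.0499·1.299135/145.5850 − 0.5)/0.5 = 0.80344751
λ = −ln(0.80344751)/4.4431 = 0.049255

B0=101.0499 lambda=0.0493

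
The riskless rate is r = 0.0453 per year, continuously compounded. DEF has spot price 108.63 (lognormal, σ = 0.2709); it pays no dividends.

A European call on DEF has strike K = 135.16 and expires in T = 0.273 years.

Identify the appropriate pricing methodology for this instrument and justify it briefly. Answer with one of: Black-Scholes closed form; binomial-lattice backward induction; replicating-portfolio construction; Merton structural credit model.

Key observation: a European claim on DEF (strike 135.16) — a lognormal (GBM) underlying with constant rate and volatility — has an exact closed-form value; no lattice or capital structure is involved.

framework: Black-Scholes closed form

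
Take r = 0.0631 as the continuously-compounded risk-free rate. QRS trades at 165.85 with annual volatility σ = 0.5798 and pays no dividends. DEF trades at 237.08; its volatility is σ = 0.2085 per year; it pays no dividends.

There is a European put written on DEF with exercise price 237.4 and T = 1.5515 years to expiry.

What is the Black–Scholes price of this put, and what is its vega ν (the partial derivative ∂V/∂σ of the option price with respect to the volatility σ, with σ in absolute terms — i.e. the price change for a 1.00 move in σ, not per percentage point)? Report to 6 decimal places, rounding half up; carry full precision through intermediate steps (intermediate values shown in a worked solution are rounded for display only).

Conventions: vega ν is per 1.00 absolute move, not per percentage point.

price = 14.043283
ν = 103.882200

σ√T = 0.2085·√1.5515 = 0.259706
d₁ = (ln(S/K) + (r+σ²/2)T) / (σ√T) = (ln(237.08/237.4) + (0.0631+0.2085²/2)·1.5515) / 0.259706 = (-0.001349 + 0.131623) / 0.259706 = 0.501623
d₂ = d₁ − σ√T = 0.501623 − 0.259706 = 0.241917
e^{−rT} = 0.906740
N(−d₁) = 0.307966,  N(−d₂) = 0.404422
Put price V = K·e^{−rT}·N(−d₂) − S·N(−d₁) = 87.055979 − 73.012696 = 14.043283
φ(d₁) = (1/√(2π))·e^{−d₁²/2} = 0.351779
ν = S·φ(d₁)·√T = 103.882200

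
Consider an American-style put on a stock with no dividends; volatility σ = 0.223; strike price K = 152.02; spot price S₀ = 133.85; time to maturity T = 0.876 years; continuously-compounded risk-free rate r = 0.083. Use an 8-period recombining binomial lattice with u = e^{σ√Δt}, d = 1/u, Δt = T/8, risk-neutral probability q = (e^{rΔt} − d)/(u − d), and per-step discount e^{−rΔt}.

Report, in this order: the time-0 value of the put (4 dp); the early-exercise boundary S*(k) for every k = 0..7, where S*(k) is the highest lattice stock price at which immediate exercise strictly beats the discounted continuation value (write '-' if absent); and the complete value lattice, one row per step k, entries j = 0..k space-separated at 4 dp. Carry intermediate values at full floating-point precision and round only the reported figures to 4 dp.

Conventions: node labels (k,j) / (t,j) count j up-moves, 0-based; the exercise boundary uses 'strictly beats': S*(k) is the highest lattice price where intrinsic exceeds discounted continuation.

price = 18.9776
boundary = - 124.3285 115.4843 124.3285 133.8500 124.3285 133.8500 124.3285
tree:
18.9776
27.6915 11.9734
36.5357 18.5619 6.6378
44.7507 27.6915 11.2015 2.9141
52.3814 36.5357 18.1700 5.5334 0.7618
59.4692 44.7507 27.6915 10.2253 1.6835 0.0000
66.0529 52.3814 36.5357 18.1700 3.7205 0.0000 0.0000
72.1682 59.4692 44.7507 27.6915 8.2220 0.0000 0.0000 0.0000
77.8485 66.0529 52.3814 36.5357 18.1700 0.0000 0.0000 0.0000 0.0000

Δt=0.10950, u=1.07658, d=0.92886, q=0.54337, disc=e^(-rΔt)=0.99095
k=8 terminal: V=max(K-S,0) → 77.8485 66.0529 52.3814 36.5357 18.1700 0.0000 0.0000 0.0000 0.0000
k=7: j=0 S=79.8518 intr=72.1682 cont=70.7928 V=72.1682[EX]; j=1 S=92.5508 intr=59.4692 cont=58.0938 V=59.4692[EX]; j=2 S=107.2693 intr=44.7507 cont=43.3753 V=44.7507[EX]; j=3 S=124.3285 intr=27.6915 cont=26.3161 V=27.6915[EX]; j=4 S=144.1007 intr=7.9193 cont=8.2220 V=8.2220[hold]; j=5 S=167.0173 intr=0.0000 cont=0.0000 V=0.0000[hold]; j=6 S=193.5783 intr=0.0000 cont=0.0000 V=0.0000[hold]; j=7 S=224.3634 intr=0.0000 cont=0.0000 V=0.0000[hold]  S*(7)=124.3285
k=6: j=0 S=85.9671 intr=66.0529 cont=64.6775 V=66.0529[EX]; j=1 S=99.6386 intr=52.3814 cont=51.0060 V=52.3814[EX]; j=2 S=115.4843 intr=36.5357 cont=35.1603 V=36.5357[EX]; j=3 S=133.8500 intr=18.1700 cont=16.9576 V=18.1700[EX]; j=4 S=155.1364 intr=0.0000 cont=3.7205 V=3.7205[hold]; j=5 S=179.8080 intr=0.0000 cont=0.0000 V=0.0000[hold]; j=6 S=208.4032 intr=0.0000 cont=0.0000 V=0.0000[hold]  S*(6)=133.8500
k=5: j=0 S=92.5508 intr=59.4692 cont=58.0938 V=59.4692[EX]; j=1 S=107.2693 intr=44.7507 cont=43.3753 V=44.7507[EX]; j=2 S=124.3285 intr=27.6915 cont=26.3161 V=27.6915[EX]; j=3 S=144.1007 intr=7.9193 cont=10.2253 V=10.2253[hold]; j=4 S=167.0173 intr=0.0000 cont=1.6835 V=1.6835[hold]; j=5 S=193.5783 intr=0.0000 cont=0.0000 V=0.0000[hold]  S*(5)=124.3285
k=4: j=0 S=99.6386 intr=52.3814 cont=51.0060 V=52.3814[EX]; j=1 S=115.4843 intr=36.5357 cont=35.1603 V=36.5357[EX]; j=2 S=133.8500 intr=18.1700 cont=18.0363 V=18.1700[EX]; j=3 S=155.1364 intr=0.0000 cont=5.5334 V=5.5334[hold]; j=4 S=179.8080 intr=0.0000 cont=0.7618 V=0.7618[hold]  S*(4)=133.8500
k=3: j=0 S=107.2693 intr=44.7507 cont=43.3753 V=44.7507[EX]; j=1 S=124.3285 intr=27.6915 cont=26.3161 V=27.6915[EX]; j=2 S=144.1007 intr=7.9193 cont=11.2015 V=11.2015[hold]; j=3 S=167.0173 intr=0.0000 cont=2.9141 V=2.9141[hold]  S*(3)=124.3285
k=2: j=0 S=115.4843 intr=36.5357 cont=35.1603 V=36.5357[EX]; j=1 S=133.8500 intr=18.1700 cont=18.5619 V=18.5619[hold]; j=2 S=155.1364 intr=0.0000 cont=6.6378 V=6.6378[hold]  S*(2)=115.4843
k=1: j=0 S=124.3285 intr=27.6915 cont=26.5271 V=27.6915[EX]; j=1 S=144.1007 intr=7.9193 cont=11.9734 V=11.9734[hold]  S*(1)=124.3285
k=0: j=0 S=133.8500 intr=18.1700 cont=18.9776 V=18.9776[hold]  S*(0)=-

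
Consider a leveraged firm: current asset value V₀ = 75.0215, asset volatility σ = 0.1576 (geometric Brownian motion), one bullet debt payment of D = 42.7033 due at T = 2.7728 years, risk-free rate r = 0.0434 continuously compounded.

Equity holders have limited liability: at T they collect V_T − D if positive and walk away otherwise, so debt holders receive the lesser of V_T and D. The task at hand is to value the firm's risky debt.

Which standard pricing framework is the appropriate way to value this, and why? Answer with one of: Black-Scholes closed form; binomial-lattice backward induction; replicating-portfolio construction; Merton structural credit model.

framework: Merton structural credit model

Key observation: the asked-for credit quantity lives on the firm's capital structure — asset value, asset volatility, debt face 42.7033 — which is the structural model's domain.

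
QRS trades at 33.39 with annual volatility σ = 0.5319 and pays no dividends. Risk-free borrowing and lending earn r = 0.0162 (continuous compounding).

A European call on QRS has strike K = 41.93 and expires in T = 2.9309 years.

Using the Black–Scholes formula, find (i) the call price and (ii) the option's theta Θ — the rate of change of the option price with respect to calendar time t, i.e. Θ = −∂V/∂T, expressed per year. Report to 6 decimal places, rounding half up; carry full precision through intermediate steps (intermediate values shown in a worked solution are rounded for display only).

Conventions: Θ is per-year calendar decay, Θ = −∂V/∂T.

σ√T = 0.5319·√2.9309 = 0.910606
d₁ = (ln(S/K) + (r+σ²/2)T) / (σ√T) = (ln(33.39/41.93) + (0.0162+0.5319²/2)·2.9309) / 0.910606 = (-0.227745 + 0.462082) / 0.910606 = 0.257342
d₂ = d₁ − σ√T = 0.257342 − 0.910606 = -0.653264
e^{−rT} = 0.953629
N(d₁) = 0.601543,  N(d₂) = 0.256793
Call price V = S·N(d₁) − K·e^{−rT}·N(d₂) = 20.085507 − 10.268040 = 9.817467
φ(d₁) = (1/√(2π))·e^{−d₁²/2} = 0.385949
Θ = −S·φ(d₁)·σ/(2√T) − r·K·e^{−rT}·N(d₂) = −2.001914 − 0.166342 = -2.168256

price = 9.817467
Θ = -2.168256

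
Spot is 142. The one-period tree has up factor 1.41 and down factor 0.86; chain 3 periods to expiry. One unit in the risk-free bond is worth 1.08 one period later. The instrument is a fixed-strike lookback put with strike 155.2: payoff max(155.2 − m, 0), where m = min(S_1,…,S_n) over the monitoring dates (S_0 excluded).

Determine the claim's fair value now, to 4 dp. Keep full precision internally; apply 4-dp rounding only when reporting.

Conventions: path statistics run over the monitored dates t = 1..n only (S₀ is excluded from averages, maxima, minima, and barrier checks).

price = 23.9766

Under the martingale measure an up-move has probability p* = 0.4000; value the claim as the probability-weighted average of per-path payoffs, discounted 3 periods at R = 1.08.
Enumerate all 2^3 = 8 price paths (U = up ×1.41, D = down ×0.86); each path with k up-moves has probability p*^k·(1−p*)^(3−k).
DDD: m=90.3200, payoff=64.8800, prob=0.216000
UDD: m=148.0827, payoff=7.1173, prob=0.144000
DUD: m=122.1200, payoff=33.0800, prob=0.144000
UUD: m=200.2200, payoff=0.0000, prob=0.096000
DDU: m=105.0232, payoff=50.1768, prob=0.144000
UDU: m=172.1892, payoff=0.0000, prob=0.096000
DUU: m=122.1200, payoff=33.0800, prob=0.096000
UUU: m=200.2200, payoff=0.0000, prob=0.064000
Price = Σ prob·payoff / R^3 = 30.203639 / 1.259712 = 23.9766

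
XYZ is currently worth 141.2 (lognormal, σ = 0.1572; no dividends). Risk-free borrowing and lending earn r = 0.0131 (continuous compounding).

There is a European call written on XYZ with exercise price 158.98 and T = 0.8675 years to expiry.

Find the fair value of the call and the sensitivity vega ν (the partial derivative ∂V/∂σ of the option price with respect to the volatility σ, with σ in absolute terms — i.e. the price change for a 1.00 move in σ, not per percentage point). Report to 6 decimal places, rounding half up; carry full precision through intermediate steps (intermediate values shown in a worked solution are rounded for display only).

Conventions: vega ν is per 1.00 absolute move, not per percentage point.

σ√T = 0.1572·√0.8675 = 0.146416
d₁ = (ln(S/K) + (r+σ²/2)T) / (σ√T) = (ln(141.2/158.98) + (0.0131+0.1572²/2)·0.8675) / 0.146416 = (-0.118601 + 0.022083) / 0.146416 = -0.659206
d₂ = d₁ − σ√T = -0.659206 − 0.146416 = -0.805622
e^{−rT} = 0.988700
N(d₁) = 0.254882,  N(d₂) = 0.210230
Call price V = S·N(d₁) − K·e^{−rT}·N(d₂) = 35.989289 − 33.044766 = 2.944522
φ(d₁) = (1/√(2π))·e^{−d₁²/2} = 0.321032
ν = S·φ(d₁)·√T = 42.219932

price = 2.944522
ν = 42.219932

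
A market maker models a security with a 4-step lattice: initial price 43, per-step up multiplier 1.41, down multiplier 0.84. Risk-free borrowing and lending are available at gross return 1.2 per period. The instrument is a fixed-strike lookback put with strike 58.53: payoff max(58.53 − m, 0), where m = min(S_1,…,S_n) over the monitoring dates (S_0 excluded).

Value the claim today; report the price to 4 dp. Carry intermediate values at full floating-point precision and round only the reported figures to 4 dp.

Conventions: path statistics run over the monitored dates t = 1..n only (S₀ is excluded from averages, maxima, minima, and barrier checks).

price = 5.8101

Set p* = 0.6316 (from d < R < u); the path-dependent value is the discounted p*-expectation over all price paths.
Enumerate all 2^4 = 16 price paths (U = up ×1.41, D = down ×0.84); each path with k up-moves has probability p*^k·(1−p*)^(4−k).
DDDD: m=21.4085, payoff=37.1215, prob=0.018424
UDDD: m=35.9356, payoff=22.5944, prob=0.031584
DUDD: m=35.9356, payoff=22.5944, prob=0.031584
UUDD: m=60.3205, payoff=0.0000, prob=0.054143
DDUD: m=30.3408, payoff=28.1892, prob=0.031584
UDUD: m=50.9292, payoff=7.6008, prob=0.054143
DUUD: m=36.1200, payoff=22.4100, prob=0.054143
UUUD: m=60.6300, payoff=0.0000, prob=0.092817
DDDU: m=25.4863, payoff=33.0437, prob=0.031584
UDDU: m=42.7805, payoff=15.7495, prob=0.054143
DUDU: m=36.1200, payoff=22.4100, prob=0.054143
UUDU: m=60.6300, payoff=0.0000, prob=0.092817
DDUU: m=30.3408, payoff=28.1892, prob=0.054143
UDUU: m=50.9292, payoff=7.6008, prob=0.092817
DUUU: m=36.1200, payoff=22.4100, prob=0.092817
UUUU: m=60.6300, payoff=0.0000, prob=0.159115
Price = Σ prob·payoff / R^4 = 12.047815 / 2.073600 = 5.8101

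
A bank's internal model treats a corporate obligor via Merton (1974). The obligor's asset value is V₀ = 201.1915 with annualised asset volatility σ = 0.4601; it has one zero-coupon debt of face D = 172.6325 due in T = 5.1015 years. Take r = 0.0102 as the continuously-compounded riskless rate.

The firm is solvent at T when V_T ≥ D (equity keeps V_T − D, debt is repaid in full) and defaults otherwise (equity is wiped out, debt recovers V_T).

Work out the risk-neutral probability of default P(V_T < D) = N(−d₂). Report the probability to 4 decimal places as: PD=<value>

Apply the equity-as-call identities (strike 172.6325, horizon 5.1015 years):
d₁ = [ln(V₀/D) + (r + σ²/2)T] / (σ√T)
   = [ln(201.1915/172.6325) + (0.0102 + 0.5·0.4601²)·5.1015] / (0.4601·√5.1015)
   = [0.153092 + 0.592009] / 1.039205 = 0.716991
d₂ = d₁ − σ√T = 0.716991 − 1.039205 = -0.322214
risk-neutral PD = N(−d₂) = N(0.322214) = 0.626355

PD=0.6264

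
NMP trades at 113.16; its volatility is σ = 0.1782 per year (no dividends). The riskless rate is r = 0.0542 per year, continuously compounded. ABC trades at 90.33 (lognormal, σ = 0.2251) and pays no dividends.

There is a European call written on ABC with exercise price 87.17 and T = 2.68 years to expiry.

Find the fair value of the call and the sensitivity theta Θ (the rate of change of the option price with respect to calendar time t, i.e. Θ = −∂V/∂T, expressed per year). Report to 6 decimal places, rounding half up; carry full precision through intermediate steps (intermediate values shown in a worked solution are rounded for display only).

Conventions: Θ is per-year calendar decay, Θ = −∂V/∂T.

price = 20.994516
Θ = -4.507616

σ√T = 0.2251·√2.68 = 0.368505
d₁ = (ln(S/K) + (r+σ²/2)T) / (σ√T) = (ln(90.33/87.17) + (0.0542+0.2251²/2)·2.68) / 0.368505 = (0.035609 + 0.213154) / 0.368505 = 0.675061
d₂ = d₁ − σ√T = 0.675061 − 0.368505 = 0.306557
e^{−rT} = 0.864801
N(d₁) = 0.750182,  N(d₂) = 0.620410
Call price V = S·N(d₁) − K·e^{−rT}·N(d₂) = 67.763905 − 46.769389 = 20.994516
φ(d₁) = (1/√(2π))·e^{−d₁²/2} = 0.317654
Θ = −S·φ(d₁)·σ/(2√T) − r·K·e^{−rT}·N(d₂) = −1.972716 − 2.534901 = -4.507616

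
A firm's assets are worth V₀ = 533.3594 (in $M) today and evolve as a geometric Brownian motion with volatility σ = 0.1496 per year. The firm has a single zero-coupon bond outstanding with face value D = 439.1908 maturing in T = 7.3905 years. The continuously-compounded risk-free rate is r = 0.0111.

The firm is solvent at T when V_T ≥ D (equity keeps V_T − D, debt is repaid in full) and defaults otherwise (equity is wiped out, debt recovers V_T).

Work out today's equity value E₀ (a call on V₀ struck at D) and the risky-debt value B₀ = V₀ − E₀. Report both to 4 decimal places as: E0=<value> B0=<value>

Equity is a call on the firm's assets struck at D = 439.1908:
d₁ = [ln(V₀/D) + (r + σ²/2)T] / (σ√T)
   = [ln(533.3594/439.1908) + (0.0111 + 0.5·0.1496²)·7.3905] / (0.1496·√7.3905)
   = [0.194262 + 0.164735] / 0.406695 = 0.882717
d₂ = d₁ − σ√T = 0.882717 − 0.406695 = 0.476022
N(d₁) = 0.811305,  N(d₂) = 0.682971,  e^(−rT) = 0.921240
E₀ = V₀·N(d₁) − D·e^(−rT)·N(d₂)
   = 533.3594·0.811305 − 439.1908·0.921240·0.682971 = 156.387265
B₀ = V₀ − E₀ = 533.3594 − 156.387265 = 376.972135

E0=156.3873 B0=376.9721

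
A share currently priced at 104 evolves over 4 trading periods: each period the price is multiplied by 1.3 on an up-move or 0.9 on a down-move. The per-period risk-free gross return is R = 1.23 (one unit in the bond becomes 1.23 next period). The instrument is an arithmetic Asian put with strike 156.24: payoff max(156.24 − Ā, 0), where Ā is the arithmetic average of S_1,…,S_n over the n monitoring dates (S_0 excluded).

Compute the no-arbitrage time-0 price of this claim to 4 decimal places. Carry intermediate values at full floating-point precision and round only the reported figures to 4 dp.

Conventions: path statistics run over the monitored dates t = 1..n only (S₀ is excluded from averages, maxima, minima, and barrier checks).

Risk-neutral up-probability p* = (R−d)/(u−d) = (1.23−0.9)/(1.3−0.9) = 0.8250; the claim prices as the p*-weighted sum of path payoffs discounted by R^4.
Enumerate all 2^4 = 16 price paths (U = up ×1.3, D = down ×0.9); each path with k up-moves has probability p*^k·(1−p*)^(4−k).
DDDD: Ā=80.4726, payoff=75.7674, prob=0.000938
UDDD: Ā=116.2382, payoff=40.0018, prob=0.004421
DUDD: Ā=105.8382, payoff=50.4018, prob=0.004421
UUDD: Ā=152.8774, payoff=3.3626, prob=0.020844
DDUD: Ā=96.4782, payoff=59.7618, prob=0.004421
UDUD: Ā=139.3574, payoff=16.8826, prob=0.020844
DUUD: Ā=128.9574, payoff=27.2826, prob=0.020844
UUUD: Ā=186.2718, payoff=0.0000, prob=0.098265
DDDU: Ā=88.0542, payoff=68.1858, prob=0.004421
UDDU: Ā=127.1894, payoff=29.0506, prob=0.020844
DUDU: Ā=116.7894, payoff=39.4506, prob=0.020844
UUDU: Ā=168.6958, payoff=0.0000, prob=0.098265
DDUU: Ā=107.4294, payoff=48.8106, prob=0.020844
UDUU: Ā=155.1758, payoff=1.0642, prob=0.098265
DUUU: Ā=144.7758, payoff=11.4642, prob=0.098265
UUUU: Ā=209.1206, payoff=0.0000, prob=0.463250
Price = Σ prob·payoff / R^4 = 5.703544 / 2.288866 = 2.4919

price = 2.4919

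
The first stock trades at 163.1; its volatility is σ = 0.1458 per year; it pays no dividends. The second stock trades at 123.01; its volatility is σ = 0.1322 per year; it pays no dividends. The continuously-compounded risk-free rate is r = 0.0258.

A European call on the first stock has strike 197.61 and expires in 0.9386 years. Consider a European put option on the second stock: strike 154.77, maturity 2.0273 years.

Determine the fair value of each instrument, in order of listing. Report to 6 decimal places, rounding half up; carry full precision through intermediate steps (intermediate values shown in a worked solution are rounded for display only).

[the first stock call K=197.61]
σ√T = 0.1458·√0.9386 = 0.141253
d₁ = (ln(S/K) + (r+σ²/2)T) / (σ√T) = (ln(163.1/197.61) + (0.0258+0.1458²/2)·0.9386) / 0.141253 = (-0.191932 + 0.034192) / 0.141253 = -1.116718
d₂ = d₁ − σ√T = -1.116718 − 0.141253 = -1.257971
e^{−rT} = 0.976075
N(d₁) = 0.132057,  N(d₂) = 0.104201
price = S·N(d₁) − K·e^{−rT}·N(d₂) = 21.538576 − 20.098543 = 1.440034
[the second stock put K=154.77]
σ√T = 0.1322·√2.0273 = 0.188231
d₁ = (ln(S/K) + (r+σ²/2)T) / (σ√T) = (ln(123.01/154.77) + (0.0258+0.1322²/2)·2.0273) / 0.188231 = (-0.229674 + 0.070020) / 0.188231 = -0.848187
d₂ = d₁ − σ√T = -0.848187 − 0.188231 = -1.036417
e^{−rT} = 0.949040
N(−d₁) = 0.801833,  N(−d₂) = 0.849996
price = K·e^{−rT}·N(−d₂) − S·N(−d₁) = 124.849929 − 98.633472 = 26.216457

price(the first stock call K=197.61) = 1.440034
price(the second stock put K=154.77) = 26.216457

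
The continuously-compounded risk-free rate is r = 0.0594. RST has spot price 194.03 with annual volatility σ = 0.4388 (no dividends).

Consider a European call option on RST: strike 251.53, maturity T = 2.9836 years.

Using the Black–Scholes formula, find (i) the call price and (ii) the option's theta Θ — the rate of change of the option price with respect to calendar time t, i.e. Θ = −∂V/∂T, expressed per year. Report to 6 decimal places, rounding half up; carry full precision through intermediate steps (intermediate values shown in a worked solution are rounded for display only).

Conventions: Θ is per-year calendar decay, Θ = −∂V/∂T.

σ√T = 0.4388·√2.9836 = 0.757944
d₁ = (ln(S/K) + (r+σ²/2)T) / (σ√T) = (ln(194.03/251.53) + (0.0594+0.4388²/2)·2.9836) / 0.757944 = (-0.259549 + 0.464465) / 0.757944 = 0.270357
d₂ = d₁ − σ√T = 0.270357 − 0.757944 = -0.487586
e^{−rT} = 0.837591
N(d₁) = 0.606557,  N(d₂) = 0.312921
Call price V = S·N(d₁) − K·e^{−rT}·N(d₂) = 117.690319 − 65.926031 = 51.764288
φ(d₁) = (1/√(2π))·e^{−d₁²/2} = 0.384626
Θ = −S·φ(d₁)·σ/(2√T) − r·K·e^{−rT}·N(d₂) = −9.479235 − 3.916006 = -13.395242

price = 51.764288
Θ = -13.395242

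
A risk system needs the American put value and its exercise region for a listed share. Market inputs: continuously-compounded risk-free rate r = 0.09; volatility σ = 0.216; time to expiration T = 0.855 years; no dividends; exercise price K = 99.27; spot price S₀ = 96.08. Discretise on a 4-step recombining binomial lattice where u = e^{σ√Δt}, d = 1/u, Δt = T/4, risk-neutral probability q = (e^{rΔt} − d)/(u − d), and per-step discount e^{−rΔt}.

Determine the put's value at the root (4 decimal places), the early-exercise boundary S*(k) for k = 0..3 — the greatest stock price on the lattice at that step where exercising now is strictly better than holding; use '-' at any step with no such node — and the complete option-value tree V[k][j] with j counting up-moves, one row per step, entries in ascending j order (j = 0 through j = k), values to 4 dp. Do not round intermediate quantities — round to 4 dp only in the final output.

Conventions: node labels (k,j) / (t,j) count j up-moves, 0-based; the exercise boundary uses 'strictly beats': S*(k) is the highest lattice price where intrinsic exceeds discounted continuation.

Δt=0.21375  u=1.10502  d=0.90496  q=0.57214  discount=0.98095
step 4 (expiry): payoffs max(K−S,0) = 34.8305 20.5849 3.1900 0.0000 0.0000
step 3: (k=3,j=0): S=71.2070, K−S=28.0630, hold=26.1716 ⇒ V=28.0630 exercise | (k=3,j=1): S=86.9486, K−S=12.3214, hold=10.4299 ⇒ V=12.3214 exercise | (k=3,j=2): S=106.1703, K−S=0.0000, hold=1.3389 ⇒ V=1.3389 continue | (k=3,j=3): S=129.6413, K−S=0.0000, hold=0.0000 ⇒ V=0.0000 continue  boundary S*=86.9486
step 2: (k=2,j=0): S=78.6851, K−S=20.5849, hold=18.6934 ⇒ V=20.5849 exercise | (k=2,j=1): S=96.0800, K−S=3.1900, hold=5.9227 ⇒ V=5.9227 continue | (k=2,j=2): S=117.3203, K−S=0.0000, hold=0.5619 ⇒ V=0.5619 continue  boundary S*=78.6851
step 1: (k=1,j=0): S=86.9486, K−S=12.3214, hold=11.9636 ⇒ V=12.3214 exercise | (k=1,j=1): S=106.1703, K−S=0.0000, hold=2.8012 ⇒ V=2.8012 continue  boundary S*=86.9486
step 0: (k=0,j=0): S=96.0800, K−S=3.1900, hold=6.7434 ⇒ V=6.7434 continue  boundary S*=-

price = 6.7434
boundary = - 86.9486 78.6851 86.9486
tree:
6.7434
12.3214 2.8012
20.5849 5.9227 0.5619
28.0630 12.3214 1.3389 0.0000
34.8305 20.5849 3.1900 0.0000 0.0000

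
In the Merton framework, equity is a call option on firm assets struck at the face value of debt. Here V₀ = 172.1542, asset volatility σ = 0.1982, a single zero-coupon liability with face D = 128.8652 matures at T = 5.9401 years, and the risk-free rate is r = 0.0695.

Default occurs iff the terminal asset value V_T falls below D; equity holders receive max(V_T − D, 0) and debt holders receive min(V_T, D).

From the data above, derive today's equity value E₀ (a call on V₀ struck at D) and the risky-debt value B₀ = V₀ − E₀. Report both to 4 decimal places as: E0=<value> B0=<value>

Work the structural quantities from V₀ = 172.1542 against face 128.8652:
d₁ = [ln(V₀/D) + (r + σ²/2)T] / (σ√T)
   = [ln(172.1542/128.8652) + (0.0695 + 0.5·0.1982²)·5.9401] / (0.1982·√5.9401)
   = [0.289624 + 0.529510] / 0.483059 = 1.695721
d₂ = d₁ − σ√T = 1.695721 − 0.483059 = 1.212661
N(d₁) = 0.955031,  N(d₂) = 0.887370,  e^(−rT) = 0.661770
E₀ = V₀·N(d₁) − D·e^(−rT)·N(d₂)
   = 172.1542·0.955031 − 128.8652·0.661770·0.887370 = 88.738346
B₀ = V₀ − E₀ = 172.1542 − 88.738346 = 83.415854

E0=88.7383 B0=83.4159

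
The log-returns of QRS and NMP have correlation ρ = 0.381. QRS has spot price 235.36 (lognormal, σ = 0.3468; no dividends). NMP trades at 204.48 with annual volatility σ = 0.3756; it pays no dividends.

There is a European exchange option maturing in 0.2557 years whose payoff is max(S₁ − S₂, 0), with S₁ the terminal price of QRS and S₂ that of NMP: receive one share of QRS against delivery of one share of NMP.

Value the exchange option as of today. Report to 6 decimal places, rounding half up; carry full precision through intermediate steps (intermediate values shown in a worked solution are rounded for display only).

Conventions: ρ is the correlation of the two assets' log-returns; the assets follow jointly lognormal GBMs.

exchange price = 37.341785

σ_eff = √(σ₁² + σ₂² − 2ρσ₁σ₂) = √(0.3468² + 0.3756² − 2·0.381·0.3468·0.3756) = 0.402603
d₁ = (ln(S₁/S₂) + (q₂ − q₁ + σ_eff²/2)T) / (σ_eff√T) = (ln(235.36/204.48) + (0.0 − 0.0 + 0.081044)·0.2557) / 0.203583 = 0.792645
d₂ = d₁ − σ_eff√T = 0.792645 − 0.203583 = 0.589061
N(d₁) = 0.786008,  N(d₂) = 0.722090
V = S₁·e^{−q₁T}·N(d₁) − S₂·e^{−q₂T}·N(d₂) = 184.994731 − 147.652946 = 37.341785
Key observation: r never enters — measured in units of NMP, the claim is a call on S₁/S₂ struck at 1, so only the dividend yields and σ_eff matter.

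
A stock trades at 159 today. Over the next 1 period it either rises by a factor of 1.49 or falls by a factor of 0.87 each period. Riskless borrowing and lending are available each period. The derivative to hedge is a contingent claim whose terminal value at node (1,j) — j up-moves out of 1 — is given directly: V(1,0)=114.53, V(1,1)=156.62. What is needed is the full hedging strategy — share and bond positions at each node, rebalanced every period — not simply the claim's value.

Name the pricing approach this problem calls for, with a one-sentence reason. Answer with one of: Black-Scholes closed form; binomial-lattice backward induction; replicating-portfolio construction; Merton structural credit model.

Key observation: what is demanded is not a single number but the (Δ, B) position at each node of the 1.49/0.87 tree starting at 159; constructing those positions is the replicating-portfolio method.

framework: replicating-portfolio construction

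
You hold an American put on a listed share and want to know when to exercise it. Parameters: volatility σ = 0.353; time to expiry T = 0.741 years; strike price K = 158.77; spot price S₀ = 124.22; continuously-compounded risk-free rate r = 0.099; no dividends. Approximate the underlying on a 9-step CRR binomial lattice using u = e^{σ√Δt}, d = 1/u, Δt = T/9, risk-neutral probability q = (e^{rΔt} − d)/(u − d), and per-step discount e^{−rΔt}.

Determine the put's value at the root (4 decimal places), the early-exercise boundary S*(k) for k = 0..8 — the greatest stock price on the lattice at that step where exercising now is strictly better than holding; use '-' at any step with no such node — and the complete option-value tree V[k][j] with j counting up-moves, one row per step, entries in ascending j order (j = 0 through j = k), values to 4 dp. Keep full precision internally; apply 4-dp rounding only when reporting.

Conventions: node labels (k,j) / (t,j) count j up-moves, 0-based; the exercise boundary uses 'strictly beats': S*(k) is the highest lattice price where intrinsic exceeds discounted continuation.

price = 35.2209
boundary = - 112.2541 101.4409 112.2541 124.2200 112.2541 124.2200 112.2541 124.2200
tree:
35.2209
46.5159 25.1449
57.3291 34.7851 16.4669
67.1007 46.5159 24.2919 9.3603
75.9311 57.3291 34.5500 15.0185 4.1812
83.9108 67.1007 46.5159 23.2772 7.4805 1.1409
91.1219 75.9311 57.3291 34.5500 13.0322 2.3718 0.0000
97.6383 83.9108 67.1007 46.5159 21.8559 4.9306 0.0000 0.0000
103.5270 91.1219 75.9311 57.3291 34.5500 10.2501 0.0000 0.0000 0.0000
108.8485 97.6383 83.9108 67.1007 46.5159 21.3086 0.0000 0.0000 0.0000 0.0000

Δt=0.08233, u=1.10660, d=0.90367, q=0.51503, disc=e^(-rΔt)=0.99188
k=9 terminal: V=max(K-S,0) → 108.8485 97.6383 83.9108 67.1007 46.5159 21.3086 0.0000 0.0000 0.0000 0.0000
k=8: j=0 S=55.2430 intr=103.5270 cont=102.2381 V=103.5270[EX]; j=1 S=67.6481 intr=91.1219 cont=89.8330 V=91.1219[EX]; j=2 S=82.8389 intr=75.9311 cont=74.6422 V=75.9311[EX]; j=3 S=101.4409 intr=57.3291 cont=56.0403 V=57.3291[EX]; j=4 S=124.2200 intr=34.5500 cont=33.2611 V=34.5500[EX]; j=5 S=152.1143 intr=6.6557 cont=10.2501 V=10.2501[hold]; j=6 S=186.2725 intr=0.0000 cont=0.0000 V=0.0000[hold]; j=7 S=228.1010 intr=0.0000 cont=0.0000 V=0.0000[hold]; j=8 S=279.3224 intr=0.0000 cont=0.0000 V=0.0000[hold]  S*(8)=124.2200
k=7: j=0 S=61.1317 intr=97.6383 cont=96.3494 V=97.6383[EX]; j=1 S=74.8592 intr=83.9108 cont=82.6219 V=83.9108[EX]; j=2 S=91.6693 intr=67.1007 cont=65.8119 V=67.1007[EX]; j=3 S=112.2541 intr=46.5159 cont=45.2270 V=46.5159[EX]; j=4 S=137.4614 intr=21.3086 cont=21.8559 V=21.8559[hold]; j=5 S=168.3292 intr=0.0000 cont=4.9306 V=4.9306[hold]; j=6 S=206.1284 intr=0.0000 cont=0.0000 V=0.0000[hold]; j=7 S=252.4158 intr=0.0000 cont=0.0000 V=0.0000[hold]  S*(7)=112.2541
k=6: j=0 S=67.6481 intr=91.1219 cont=89.8330 V=91.1219[EX]; j=1 S=82.8389 intr=75.9311 cont=74.6422 V=75.9311[EX]; j=2 S=101.4409 intr=57.3291 cont=56.0403 V=57.3291[EX]; j=3 S=124.2200 intr=34.5500 cont=33.5407 V=34.5500[EX]; j=4 S=152.1143 intr=6.6557 cont=13.0322 V=13.0322[hold]; j=5 S=186.2725 intr=0.0000 cont=2.3718 V=2.3718[hold]; j=6 S=228.1010 intr=0.0000 cont=0.0000 V=0.0000[hold]  S*(6)=124.2200
k=5: j=0 S=74.8592 intr=83.9108 cont=82.6219 V=83.9108[EX]; j=1 S=91.6693 intr=67.1007 cont=65.8119 V=67.1007[EX]; j=2 S=112.2541 intr=46.5159 cont=45.2270 V=46.5159[EX]; j=3 S=137.4614 intr=21.3086 cont=23.2772 V=23.2772[hold]; j=4 S=168.3292 intr=0.0000 cont=7.4805 V=7.4805[hold]; j=5 S=206.1284 intr=0.0000 cont=1.1409 V=1.1409[hold]  S*(5)=112.2541
k=4: j=0 S=82.8389 intr=75.9311 cont=74.6422 V=75.9311[EX]; j=1 S=101.4409 intr=57.3291 cont=56.0403 V=57.3291[EX]; j=2 S=124.2200 intr=34.5500 cont=34.2668 V=34.5500[EX]; j=3 S=152.1143 intr=6.6557 cont=15.0185 V=15.0185[hold]; j=4 S=186.2725 intr=0.0000 cont=4.1812 V=4.1812[hold]  S*(4)=124.2200
k=3: j=0 S=91.6693 intr=67.1007 cont=65.8119 V=67.1007[EX]; j=1 S=112.2541 intr=46.5159 cont=45.2270 V=46.5159[EX]; j=2 S=137.4614 intr=21.3086 cont=24.2919 V=24.2919[hold]; j=3 S=168.3292 intr=0.0000 cont=9.3603 V=9.3603[hold]  S*(3)=112.2541
k=2: j=0 S=101.4409 intr=57.3291 cont=56.0403 V=57.3291[EX]; j=1 S=124.2200 intr=34.5500 cont=34.7851 V=34.7851[hold]; j=2 S=152.1143 intr=6.6557 cont=16.4669 V=16.4669[hold]  S*(2)=101.4409
k=1: j=0 S=112.2541 intr=46.5159 cont=45.3471 V=46.5159[EX]; j=1 S=137.4614 intr=21.3086 cont=25.1449 V=25.1449[hold]  S*(1)=112.2541
k=0: j=0 S=124.2200 intr=34.5500 cont=35.2209 V=35.2209[hold]  S*(0)=-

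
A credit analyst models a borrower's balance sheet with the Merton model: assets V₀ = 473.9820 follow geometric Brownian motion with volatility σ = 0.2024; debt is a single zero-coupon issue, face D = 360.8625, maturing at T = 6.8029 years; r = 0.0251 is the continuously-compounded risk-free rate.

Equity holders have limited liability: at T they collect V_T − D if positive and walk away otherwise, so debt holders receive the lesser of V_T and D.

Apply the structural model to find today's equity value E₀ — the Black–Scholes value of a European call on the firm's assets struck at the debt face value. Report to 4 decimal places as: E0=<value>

Work the structural quantities from V₀ = 473.9820 against face 360.8625:
d₁ = [ln(V₀/D) + (r + σ²/2)T] / (σ√T)
   = [ln(473.9820/360.8625) + (0.0251 + 0.5·0.2024²)·6.8029] / (0.2024·√6.8029)
   = [0.272672 + 0.310096] / 0.527907 = 1.103922
d₂ = d₁ − σ√T = 1.103922 − 0.527907 = 0.576014
N(d₁) = 0.865186,  N(d₂) = 0.717697,  e^(−rT) = 0.843030
E₀ = V₀·N(d₁) − D·e^(−rT)·N(d₂)
   = 473.9820·0.865186 − 360.8625·0.843030·0.717697 = 191.746433

E0=191.7464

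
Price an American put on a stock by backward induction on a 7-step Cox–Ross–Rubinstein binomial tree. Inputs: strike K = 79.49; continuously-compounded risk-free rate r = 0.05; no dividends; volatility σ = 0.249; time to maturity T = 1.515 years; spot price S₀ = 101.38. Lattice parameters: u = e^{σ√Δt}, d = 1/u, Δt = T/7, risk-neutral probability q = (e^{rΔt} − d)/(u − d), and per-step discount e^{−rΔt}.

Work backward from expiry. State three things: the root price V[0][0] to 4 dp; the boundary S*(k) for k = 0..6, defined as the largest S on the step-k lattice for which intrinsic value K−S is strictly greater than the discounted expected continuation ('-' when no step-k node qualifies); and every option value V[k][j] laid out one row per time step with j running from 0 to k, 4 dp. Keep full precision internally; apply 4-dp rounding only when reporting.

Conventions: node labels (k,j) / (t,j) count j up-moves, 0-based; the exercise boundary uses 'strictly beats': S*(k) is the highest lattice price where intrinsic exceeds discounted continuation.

Δt=0.21643  u=1.12282  d=0.89062  q=0.51793  discount=0.98924
step 7 (expiry): payoffs max(K−S,0) = 34.4298 22.6819 7.8712 0.0000 0.0000 0.0000 0.0000 0.0000
step 6: (k=6,j=0): S=50.5943, K−S=28.8957, hold=28.0401 ⇒ V=28.8957 exercise | (k=6,j=1): S=63.7850, K−S=15.7050, hold=14.8495 ⇒ V=15.7050 exercise | (k=6,j=2): S=80.4147, K−S=0.0000, hold=3.7536 ⇒ V=3.7536 continue | (k=6,j=3): S=101.3800, K−S=0.0000, hold=0.0000 ⇒ V=0.0000 continue | (k=6,j=4): S=127.8113, K−S=0.0000, hold=0.0000 ⇒ V=0.0000 continue | (k=6,j=5): S=161.1336, K−S=0.0000, hold=0.0000 ⇒ V=0.0000 continue | (k=6,j=6): S=203.1435, K−S=0.0000, hold=0.0000 ⇒ V=0.0000 continue  boundary S*=63.7850
step 5: (k=5,j=0): S=56.8081, K−S=22.6819, hold=21.8264 ⇒ V=22.6819 exercise | (k=5,j=1): S=71.6188, K−S=7.8712, hold=9.4126 ⇒ V=9.4126 continue | (k=5,j=2): S=90.2909, K−S=0.0000, hold=1.7900 ⇒ V=1.7900 continue | (k=5,j=3): S=113.8310, K−S=0.0000, hold=0.0000 ⇒ V=0.0000 continue | (k=5,j=4): S=143.5085, K−S=0.0000, hold=0.0000 ⇒ V=0.0000 continue | (k=5,j=5): S=180.9233, K−S=0.0000, hold=0.0000 ⇒ V=0.0000 continue  boundary S*=56.8081
step 4: (k=4,j=0): S=63.7850, K−S=15.7050, hold=15.6392 ⇒ V=15.7050 exercise | (k=4,j=1): S=80.4147, K−S=0.0000, hold=5.4058 ⇒ V=5.4058 continue | (k=4,j=2): S=101.3800, K−S=0.0000, hold=0.8536 ⇒ V=0.8536 continue | (k=4,j=3): S=127.8113, K−S=0.0000, hold=0.0000 ⇒ V=0.0000 continue | (k=4,j=4): S=161.1336, K−S=0.0000, hold=0.0000 ⇒ V=0.0000 continue  boundary S*=63.7850
step 3: (k=3,j=0): S=71.6188, K−S=7.8712, hold=10.2591 ⇒ V=10.2591 continue | (k=3,j=1): S=90.2909, K−S=0.0000, hold=3.0153 ⇒ V=3.0153 continue | (k=3,j=2): S=113.8310, K−S=0.0000, hold=0.4071 ⇒ V=0.4071 continue | (k=3,j=3): S=143.5085, K−S=0.0000, hold=0.0000 ⇒ V=0.0000 continue  boundary S*=-
step 2: (k=2,j=0): S=80.4147, K−S=0.0000, hold=6.4373 ⇒ V=6.4373 continue | (k=2,j=1): S=101.3800, K−S=0.0000, hold=1.6465 ⇒ V=1.6465 continue | (k=2,j=2): S=127.8113, K−S=0.0000, hold=0.1941 ⇒ V=0.1941 continue  boundary S*=-
step 1: (k=1,j=0): S=90.2909, K−S=0.0000, hold=3.9134 ⇒ V=3.9134 continue | (k=1,j=1): S=113.8310, K−S=0.0000, hold=0.8847 ⇒ V=0.8847 continue  boundary S*=-
step 0: (k=0,j=0): S=101.3800, K−S=0.0000, hold=2.3195 ⇒ V=2.3195 continue  boundary S*=-

price = 2.3195
boundary = - - - - 63.7850 56.8081 63.7850
tree:
2.3195
3.9134 0.8847
6.4373 1.6465 0.1941
10.2591 3.0153 0.4071 0.0000
15.7050 5.4058 0.8536 0.0000 0.0000
22.6819 9.4126 1.7900 0.0000 0.0000 0.0000
28.8957 15.7050 3.7536 0.0000 0.0000 0.0000 0.0000
34.4298 22.6819 7.8712 0.0000 0.0000 0.0000 0.0000 0.0000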